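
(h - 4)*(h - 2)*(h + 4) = h^3 - 2*h^2 - 16*h + 32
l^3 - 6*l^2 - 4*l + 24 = (l - 6)*(l - 2)*(l + 2)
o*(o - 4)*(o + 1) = o^3 - 3*o^2 - 4*o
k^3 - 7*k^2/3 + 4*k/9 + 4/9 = (k - 2)*(k - 2/3)*(k + 1/3)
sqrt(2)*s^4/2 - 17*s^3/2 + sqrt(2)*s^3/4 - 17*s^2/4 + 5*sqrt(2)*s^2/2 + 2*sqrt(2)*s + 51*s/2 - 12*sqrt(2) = (s - 3/2)*(s - 8*sqrt(2))*(s - sqrt(2)/2)*(sqrt(2)*s/2 + sqrt(2))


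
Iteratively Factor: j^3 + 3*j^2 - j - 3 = (j + 1)*(j^2 + 2*j - 3) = (j - 1)*(j + 1)*(j + 3)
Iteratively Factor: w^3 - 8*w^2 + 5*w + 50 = (w - 5)*(w^2 - 3*w - 10) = (w - 5)*(w + 2)*(w - 5)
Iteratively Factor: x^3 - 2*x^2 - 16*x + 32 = (x - 4)*(x^2 + 2*x - 8) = (x - 4)*(x - 2)*(x + 4)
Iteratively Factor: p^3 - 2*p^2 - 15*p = (p + 3)*(p^2 - 5*p) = (p - 5)*(p + 3)*(p)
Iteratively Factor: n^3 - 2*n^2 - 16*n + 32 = (n - 4)*(n^2 + 2*n - 8) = (n - 4)*(n + 4)*(n - 2)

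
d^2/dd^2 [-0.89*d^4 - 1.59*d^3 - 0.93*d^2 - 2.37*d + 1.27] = -10.68*d^2 - 9.54*d - 1.86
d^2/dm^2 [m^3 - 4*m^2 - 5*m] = 6*m - 8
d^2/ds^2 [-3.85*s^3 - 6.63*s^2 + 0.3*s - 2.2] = -23.1*s - 13.26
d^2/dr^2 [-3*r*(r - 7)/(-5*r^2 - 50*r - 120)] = 6*(-17*r^3 - 72*r^2 + 504*r + 2256)/(5*(r^6 + 30*r^5 + 372*r^4 + 2440*r^3 + 8928*r^2 + 17280*r + 13824))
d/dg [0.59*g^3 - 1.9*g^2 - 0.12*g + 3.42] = 1.77*g^2 - 3.8*g - 0.12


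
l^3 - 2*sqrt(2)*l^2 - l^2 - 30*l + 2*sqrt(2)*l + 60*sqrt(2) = (l - 6)*(l + 5)*(l - 2*sqrt(2))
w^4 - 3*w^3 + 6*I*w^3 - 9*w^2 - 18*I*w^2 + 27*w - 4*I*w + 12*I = (w - 3)*(w + I)^2*(w + 4*I)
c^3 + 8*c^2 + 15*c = c*(c + 3)*(c + 5)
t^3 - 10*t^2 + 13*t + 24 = (t - 8)*(t - 3)*(t + 1)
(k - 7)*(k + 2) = k^2 - 5*k - 14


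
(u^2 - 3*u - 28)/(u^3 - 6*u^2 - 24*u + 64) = (u - 7)/(u^2 - 10*u + 16)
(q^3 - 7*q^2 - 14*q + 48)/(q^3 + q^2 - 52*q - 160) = (q^2 + q - 6)/(q^2 + 9*q + 20)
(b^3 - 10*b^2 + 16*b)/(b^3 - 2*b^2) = (b - 8)/b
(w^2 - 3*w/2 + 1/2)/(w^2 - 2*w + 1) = (w - 1/2)/(w - 1)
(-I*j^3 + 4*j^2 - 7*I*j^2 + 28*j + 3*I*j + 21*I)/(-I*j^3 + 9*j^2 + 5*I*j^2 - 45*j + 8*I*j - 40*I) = (j^2 + j*(7 + 3*I) + 21*I)/(j^2 + j*(-5 + 8*I) - 40*I)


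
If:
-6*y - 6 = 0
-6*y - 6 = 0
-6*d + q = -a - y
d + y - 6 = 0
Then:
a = 43 - q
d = 7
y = -1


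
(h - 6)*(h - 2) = h^2 - 8*h + 12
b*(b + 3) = b^2 + 3*b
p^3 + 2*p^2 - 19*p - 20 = (p - 4)*(p + 1)*(p + 5)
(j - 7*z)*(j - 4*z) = j^2 - 11*j*z + 28*z^2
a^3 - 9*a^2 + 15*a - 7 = (a - 7)*(a - 1)^2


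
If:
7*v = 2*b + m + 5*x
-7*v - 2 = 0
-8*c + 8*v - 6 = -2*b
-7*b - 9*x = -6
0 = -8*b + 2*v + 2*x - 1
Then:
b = -15/602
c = -2509/2408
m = -3239/602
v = -2/7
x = 59/86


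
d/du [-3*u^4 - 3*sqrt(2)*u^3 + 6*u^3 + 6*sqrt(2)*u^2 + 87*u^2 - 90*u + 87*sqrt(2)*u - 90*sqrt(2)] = -12*u^3 - 9*sqrt(2)*u^2 + 18*u^2 + 12*sqrt(2)*u + 174*u - 90 + 87*sqrt(2)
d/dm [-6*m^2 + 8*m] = 8 - 12*m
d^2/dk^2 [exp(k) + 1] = exp(k)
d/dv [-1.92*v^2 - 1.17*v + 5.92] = -3.84*v - 1.17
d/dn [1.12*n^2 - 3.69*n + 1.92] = 2.24*n - 3.69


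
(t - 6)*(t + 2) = t^2 - 4*t - 12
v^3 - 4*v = v*(v - 2)*(v + 2)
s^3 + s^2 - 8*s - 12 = (s - 3)*(s + 2)^2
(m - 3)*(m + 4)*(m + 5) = m^3 + 6*m^2 - 7*m - 60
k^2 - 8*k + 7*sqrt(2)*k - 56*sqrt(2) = (k - 8)*(k + 7*sqrt(2))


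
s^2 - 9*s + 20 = (s - 5)*(s - 4)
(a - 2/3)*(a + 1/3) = a^2 - a/3 - 2/9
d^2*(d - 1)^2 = d^4 - 2*d^3 + d^2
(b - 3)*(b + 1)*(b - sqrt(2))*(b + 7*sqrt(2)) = b^4 - 2*b^3 + 6*sqrt(2)*b^3 - 17*b^2 - 12*sqrt(2)*b^2 - 18*sqrt(2)*b + 28*b + 42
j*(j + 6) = j^2 + 6*j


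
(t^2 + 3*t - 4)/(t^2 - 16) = (t - 1)/(t - 4)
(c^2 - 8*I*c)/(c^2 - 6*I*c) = (c - 8*I)/(c - 6*I)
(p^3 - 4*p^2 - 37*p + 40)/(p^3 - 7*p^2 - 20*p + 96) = (p^2 + 4*p - 5)/(p^2 + p - 12)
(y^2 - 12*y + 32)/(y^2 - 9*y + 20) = (y - 8)/(y - 5)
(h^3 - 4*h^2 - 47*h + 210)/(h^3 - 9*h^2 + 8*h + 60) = (h + 7)/(h + 2)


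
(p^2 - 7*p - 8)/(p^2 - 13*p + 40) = (p + 1)/(p - 5)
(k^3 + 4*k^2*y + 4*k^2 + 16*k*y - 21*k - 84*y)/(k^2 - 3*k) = k + 4*y + 7 + 28*y/k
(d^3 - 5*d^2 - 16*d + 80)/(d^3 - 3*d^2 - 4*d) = (d^2 - d - 20)/(d*(d + 1))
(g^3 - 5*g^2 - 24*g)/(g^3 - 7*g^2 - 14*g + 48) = g/(g - 2)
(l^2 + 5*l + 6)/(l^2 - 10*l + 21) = (l^2 + 5*l + 6)/(l^2 - 10*l + 21)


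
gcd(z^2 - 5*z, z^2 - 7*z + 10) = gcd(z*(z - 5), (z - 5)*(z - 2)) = z - 5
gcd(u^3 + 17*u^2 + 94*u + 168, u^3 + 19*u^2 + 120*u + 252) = u^2 + 13*u + 42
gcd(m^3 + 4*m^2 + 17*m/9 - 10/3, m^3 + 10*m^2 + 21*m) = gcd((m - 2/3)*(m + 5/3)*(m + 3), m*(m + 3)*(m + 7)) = m + 3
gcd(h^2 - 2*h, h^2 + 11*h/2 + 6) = 1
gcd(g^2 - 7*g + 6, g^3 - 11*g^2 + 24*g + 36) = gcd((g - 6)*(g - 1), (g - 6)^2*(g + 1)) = g - 6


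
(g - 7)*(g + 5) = g^2 - 2*g - 35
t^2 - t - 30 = (t - 6)*(t + 5)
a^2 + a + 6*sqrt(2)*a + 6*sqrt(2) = (a + 1)*(a + 6*sqrt(2))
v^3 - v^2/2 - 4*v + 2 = (v - 2)*(v - 1/2)*(v + 2)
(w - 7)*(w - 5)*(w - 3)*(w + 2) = w^4 - 13*w^3 + 41*w^2 + 37*w - 210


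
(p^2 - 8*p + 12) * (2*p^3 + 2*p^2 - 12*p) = 2*p^5 - 14*p^4 - 4*p^3 + 120*p^2 - 144*p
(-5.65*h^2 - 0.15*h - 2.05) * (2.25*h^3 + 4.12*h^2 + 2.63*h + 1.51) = -12.7125*h^5 - 23.6155*h^4 - 20.09*h^3 - 17.372*h^2 - 5.618*h - 3.0955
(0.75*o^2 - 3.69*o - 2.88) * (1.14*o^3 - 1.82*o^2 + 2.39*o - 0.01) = 0.855*o^5 - 5.5716*o^4 + 5.2251*o^3 - 3.585*o^2 - 6.8463*o + 0.0288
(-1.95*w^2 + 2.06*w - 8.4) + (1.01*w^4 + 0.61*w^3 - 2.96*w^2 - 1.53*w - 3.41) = 1.01*w^4 + 0.61*w^3 - 4.91*w^2 + 0.53*w - 11.81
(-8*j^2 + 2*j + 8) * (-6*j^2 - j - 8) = 48*j^4 - 4*j^3 + 14*j^2 - 24*j - 64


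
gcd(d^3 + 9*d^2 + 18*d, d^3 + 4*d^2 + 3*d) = d^2 + 3*d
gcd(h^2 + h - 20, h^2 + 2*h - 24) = h - 4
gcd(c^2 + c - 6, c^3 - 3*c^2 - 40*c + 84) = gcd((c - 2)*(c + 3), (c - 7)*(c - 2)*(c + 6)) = c - 2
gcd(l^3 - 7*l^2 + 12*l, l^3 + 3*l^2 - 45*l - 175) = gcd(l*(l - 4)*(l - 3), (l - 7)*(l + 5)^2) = 1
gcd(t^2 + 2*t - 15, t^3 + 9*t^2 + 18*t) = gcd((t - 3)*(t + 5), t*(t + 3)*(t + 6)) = 1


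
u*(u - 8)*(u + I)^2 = u^4 - 8*u^3 + 2*I*u^3 - u^2 - 16*I*u^2 + 8*u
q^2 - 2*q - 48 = (q - 8)*(q + 6)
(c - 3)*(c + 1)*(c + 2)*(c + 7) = c^4 + 7*c^3 - 7*c^2 - 55*c - 42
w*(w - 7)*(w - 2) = w^3 - 9*w^2 + 14*w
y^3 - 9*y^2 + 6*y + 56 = (y - 7)*(y - 4)*(y + 2)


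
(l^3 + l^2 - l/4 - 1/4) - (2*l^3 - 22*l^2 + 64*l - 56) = -l^3 + 23*l^2 - 257*l/4 + 223/4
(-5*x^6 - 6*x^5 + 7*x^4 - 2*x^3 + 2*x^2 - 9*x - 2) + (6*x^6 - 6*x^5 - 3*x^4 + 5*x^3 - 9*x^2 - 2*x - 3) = x^6 - 12*x^5 + 4*x^4 + 3*x^3 - 7*x^2 - 11*x - 5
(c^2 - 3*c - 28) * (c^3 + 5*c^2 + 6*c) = c^5 + 2*c^4 - 37*c^3 - 158*c^2 - 168*c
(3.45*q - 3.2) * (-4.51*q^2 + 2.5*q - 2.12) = -15.5595*q^3 + 23.057*q^2 - 15.314*q + 6.784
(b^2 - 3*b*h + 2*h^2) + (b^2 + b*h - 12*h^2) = 2*b^2 - 2*b*h - 10*h^2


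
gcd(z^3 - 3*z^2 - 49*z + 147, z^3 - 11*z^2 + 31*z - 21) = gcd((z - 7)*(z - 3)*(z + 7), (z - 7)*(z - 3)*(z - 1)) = z^2 - 10*z + 21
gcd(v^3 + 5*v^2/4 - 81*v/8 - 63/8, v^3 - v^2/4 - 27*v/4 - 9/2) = v^2 - 9*v/4 - 9/4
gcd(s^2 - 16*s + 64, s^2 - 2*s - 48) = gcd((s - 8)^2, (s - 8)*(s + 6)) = s - 8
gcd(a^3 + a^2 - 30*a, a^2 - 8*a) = a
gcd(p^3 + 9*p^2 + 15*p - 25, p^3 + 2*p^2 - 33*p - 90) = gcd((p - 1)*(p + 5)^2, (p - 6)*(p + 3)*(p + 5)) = p + 5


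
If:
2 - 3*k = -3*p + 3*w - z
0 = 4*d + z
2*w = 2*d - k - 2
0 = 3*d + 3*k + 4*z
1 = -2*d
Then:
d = -1/2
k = -13/6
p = -47/12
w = -5/12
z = 2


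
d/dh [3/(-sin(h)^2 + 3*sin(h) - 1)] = 3*(2*sin(h) - 3)*cos(h)/(sin(h)^2 - 3*sin(h) + 1)^2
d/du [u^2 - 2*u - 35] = 2*u - 2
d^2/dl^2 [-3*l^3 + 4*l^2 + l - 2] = 8 - 18*l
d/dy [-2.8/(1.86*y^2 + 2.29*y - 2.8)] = (10.416*y + 6.412)/(1.86*y^2 + 2.29*y - 2.8)^2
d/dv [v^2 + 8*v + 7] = 2*v + 8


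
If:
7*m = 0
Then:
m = 0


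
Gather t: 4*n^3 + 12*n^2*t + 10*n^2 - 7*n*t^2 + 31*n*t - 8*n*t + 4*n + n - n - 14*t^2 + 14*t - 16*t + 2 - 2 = 4*n^3 + 10*n^2 + 4*n + t^2*(-7*n - 14) + t*(12*n^2 + 23*n - 2)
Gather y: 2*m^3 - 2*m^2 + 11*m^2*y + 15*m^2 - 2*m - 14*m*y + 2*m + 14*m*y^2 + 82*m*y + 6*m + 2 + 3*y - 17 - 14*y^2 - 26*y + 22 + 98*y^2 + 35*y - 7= 2*m^3 + 13*m^2 + 6*m + y^2*(14*m + 84) + y*(11*m^2 + 68*m + 12)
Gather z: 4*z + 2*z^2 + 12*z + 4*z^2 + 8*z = 6*z^2 + 24*z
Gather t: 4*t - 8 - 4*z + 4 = 4*t - 4*z - 4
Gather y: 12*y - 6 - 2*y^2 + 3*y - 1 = -2*y^2 + 15*y - 7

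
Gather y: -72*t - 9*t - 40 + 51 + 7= 18 - 81*t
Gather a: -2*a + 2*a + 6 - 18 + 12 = 0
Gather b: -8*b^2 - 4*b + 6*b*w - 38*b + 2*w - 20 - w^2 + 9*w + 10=-8*b^2 + b*(6*w - 42) - w^2 + 11*w - 10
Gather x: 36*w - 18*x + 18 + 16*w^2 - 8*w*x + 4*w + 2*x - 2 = 16*w^2 + 40*w + x*(-8*w - 16) + 16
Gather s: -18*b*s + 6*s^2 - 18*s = 6*s^2 + s*(-18*b - 18)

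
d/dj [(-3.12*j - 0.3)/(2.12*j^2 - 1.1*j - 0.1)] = (6.6144*j^2 + 1.272*j - 0.018)/(4.4944*j^4 - 4.664*j^3 + 0.786*j^2 + 0.22*j + 0.01)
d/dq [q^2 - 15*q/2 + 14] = 2*q - 15/2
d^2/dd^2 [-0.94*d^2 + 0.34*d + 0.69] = -1.88000000000000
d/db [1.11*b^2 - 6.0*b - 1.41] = 2.22*b - 6.0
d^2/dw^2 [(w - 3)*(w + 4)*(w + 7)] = 6*w + 16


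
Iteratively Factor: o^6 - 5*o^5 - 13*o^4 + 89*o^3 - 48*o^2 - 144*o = (o - 3)*(o^5 - 2*o^4 - 19*o^3 + 32*o^2 + 48*o) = (o - 4)*(o - 3)*(o^4 + 2*o^3 - 11*o^2 - 12*o) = (o - 4)*(o - 3)*(o + 4)*(o^3 - 2*o^2 - 3*o) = (o - 4)*(o - 3)^2*(o + 4)*(o^2 + o) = (o - 4)*(o - 3)^2*(o + 1)*(o + 4)*(o)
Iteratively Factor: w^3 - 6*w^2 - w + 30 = (w - 3)*(w^2 - 3*w - 10) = (w - 5)*(w - 3)*(w + 2)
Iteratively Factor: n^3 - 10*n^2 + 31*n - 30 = (n - 3)*(n^2 - 7*n + 10) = (n - 3)*(n - 2)*(n - 5)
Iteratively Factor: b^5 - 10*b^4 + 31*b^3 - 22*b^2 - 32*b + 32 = (b - 1)*(b^4 - 9*b^3 + 22*b^2 - 32) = (b - 2)*(b - 1)*(b^3 - 7*b^2 + 8*b + 16) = (b - 4)*(b - 2)*(b - 1)*(b^2 - 3*b - 4) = (b - 4)*(b - 2)*(b - 1)*(b + 1)*(b - 4)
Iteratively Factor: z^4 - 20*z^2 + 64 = (z - 2)*(z^3 + 2*z^2 - 16*z - 32) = (z - 2)*(z + 4)*(z^2 - 2*z - 8) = (z - 2)*(z + 2)*(z + 4)*(z - 4)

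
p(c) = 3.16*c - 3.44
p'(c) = 3.16000000000000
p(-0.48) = -4.96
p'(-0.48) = 3.16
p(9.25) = 25.79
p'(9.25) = 3.16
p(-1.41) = -7.90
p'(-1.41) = 3.16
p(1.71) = 1.96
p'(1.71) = 3.16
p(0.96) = -0.41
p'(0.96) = 3.16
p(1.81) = 2.28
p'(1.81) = 3.16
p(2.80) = 5.41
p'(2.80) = 3.16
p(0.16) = -2.93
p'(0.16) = 3.16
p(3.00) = 6.04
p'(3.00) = 3.16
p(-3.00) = -12.92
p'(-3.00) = 3.16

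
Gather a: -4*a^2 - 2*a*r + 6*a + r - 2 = -4*a^2 + a*(6 - 2*r) + r - 2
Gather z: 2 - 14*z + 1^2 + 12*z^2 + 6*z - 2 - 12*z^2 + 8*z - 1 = 0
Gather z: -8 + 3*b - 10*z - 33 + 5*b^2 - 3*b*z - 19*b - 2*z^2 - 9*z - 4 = 5*b^2 - 16*b - 2*z^2 + z*(-3*b - 19) - 45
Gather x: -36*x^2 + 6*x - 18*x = -36*x^2 - 12*x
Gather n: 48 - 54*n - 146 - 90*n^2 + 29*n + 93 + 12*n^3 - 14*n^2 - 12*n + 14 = 12*n^3 - 104*n^2 - 37*n + 9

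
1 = 1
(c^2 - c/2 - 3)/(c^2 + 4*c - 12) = (c + 3/2)/(c + 6)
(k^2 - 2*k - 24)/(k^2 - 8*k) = (k^2 - 2*k - 24)/(k*(k - 8))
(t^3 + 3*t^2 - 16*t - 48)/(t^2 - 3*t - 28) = (t^2 - t - 12)/(t - 7)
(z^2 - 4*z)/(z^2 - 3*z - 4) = z/(z + 1)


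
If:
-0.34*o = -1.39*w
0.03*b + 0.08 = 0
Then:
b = -2.67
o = 4.08823529411765*w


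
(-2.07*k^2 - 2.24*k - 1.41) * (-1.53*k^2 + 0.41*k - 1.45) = 3.1671*k^4 + 2.5785*k^3 + 4.2404*k^2 + 2.6699*k + 2.0445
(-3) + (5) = 2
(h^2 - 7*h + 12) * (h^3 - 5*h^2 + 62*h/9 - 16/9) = h^5 - 12*h^4 + 485*h^3/9 - 110*h^2 + 856*h/9 - 64/3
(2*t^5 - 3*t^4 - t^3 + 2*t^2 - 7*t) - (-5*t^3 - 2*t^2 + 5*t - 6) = 2*t^5 - 3*t^4 + 4*t^3 + 4*t^2 - 12*t + 6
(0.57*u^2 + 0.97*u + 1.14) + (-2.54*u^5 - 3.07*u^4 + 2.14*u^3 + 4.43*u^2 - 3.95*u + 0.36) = -2.54*u^5 - 3.07*u^4 + 2.14*u^3 + 5.0*u^2 - 2.98*u + 1.5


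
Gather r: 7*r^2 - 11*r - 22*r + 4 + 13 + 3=7*r^2 - 33*r + 20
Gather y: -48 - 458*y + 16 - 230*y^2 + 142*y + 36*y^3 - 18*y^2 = 36*y^3 - 248*y^2 - 316*y - 32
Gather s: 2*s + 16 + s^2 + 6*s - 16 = s^2 + 8*s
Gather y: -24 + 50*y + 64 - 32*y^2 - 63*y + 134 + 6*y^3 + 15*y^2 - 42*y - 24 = 6*y^3 - 17*y^2 - 55*y + 150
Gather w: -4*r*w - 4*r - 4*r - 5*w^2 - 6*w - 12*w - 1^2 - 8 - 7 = -8*r - 5*w^2 + w*(-4*r - 18) - 16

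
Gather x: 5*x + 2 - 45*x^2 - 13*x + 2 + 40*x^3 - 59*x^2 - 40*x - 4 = 40*x^3 - 104*x^2 - 48*x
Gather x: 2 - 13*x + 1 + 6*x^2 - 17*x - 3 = 6*x^2 - 30*x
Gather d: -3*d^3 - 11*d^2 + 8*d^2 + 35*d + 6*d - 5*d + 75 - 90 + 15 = -3*d^3 - 3*d^2 + 36*d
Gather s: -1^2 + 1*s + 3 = s + 2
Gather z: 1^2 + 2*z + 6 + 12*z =14*z + 7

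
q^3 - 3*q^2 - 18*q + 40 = (q - 5)*(q - 2)*(q + 4)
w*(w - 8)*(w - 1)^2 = w^4 - 10*w^3 + 17*w^2 - 8*w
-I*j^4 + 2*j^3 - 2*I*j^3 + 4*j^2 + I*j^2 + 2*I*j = j*(j + 2)*(j + I)*(-I*j + 1)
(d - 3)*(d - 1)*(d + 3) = d^3 - d^2 - 9*d + 9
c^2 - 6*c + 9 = (c - 3)^2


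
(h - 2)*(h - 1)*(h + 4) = h^3 + h^2 - 10*h + 8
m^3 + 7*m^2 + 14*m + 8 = (m + 1)*(m + 2)*(m + 4)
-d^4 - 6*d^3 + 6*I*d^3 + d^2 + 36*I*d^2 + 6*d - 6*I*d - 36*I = (d + 6)*(d - 6*I)*(-I*d - I)*(-I*d + I)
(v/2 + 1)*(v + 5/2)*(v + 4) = v^3/2 + 17*v^2/4 + 23*v/2 + 10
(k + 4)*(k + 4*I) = k^2 + 4*k + 4*I*k + 16*I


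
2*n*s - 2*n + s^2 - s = (2*n + s)*(s - 1)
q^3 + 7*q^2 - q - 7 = (q - 1)*(q + 1)*(q + 7)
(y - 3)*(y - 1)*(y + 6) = y^3 + 2*y^2 - 21*y + 18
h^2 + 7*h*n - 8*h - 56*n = (h - 8)*(h + 7*n)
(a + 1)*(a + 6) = a^2 + 7*a + 6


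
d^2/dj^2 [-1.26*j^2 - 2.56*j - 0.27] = -2.52000000000000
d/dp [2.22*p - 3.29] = 2.22000000000000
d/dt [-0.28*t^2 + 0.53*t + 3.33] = 0.53 - 0.56*t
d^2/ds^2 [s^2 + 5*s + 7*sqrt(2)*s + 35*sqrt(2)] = 2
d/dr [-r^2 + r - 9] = 1 - 2*r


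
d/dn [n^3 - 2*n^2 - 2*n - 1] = 3*n^2 - 4*n - 2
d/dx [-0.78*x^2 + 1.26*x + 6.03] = 1.26 - 1.56*x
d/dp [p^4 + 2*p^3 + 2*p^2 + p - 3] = 4*p^3 + 6*p^2 + 4*p + 1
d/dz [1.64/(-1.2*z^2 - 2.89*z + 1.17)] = (3.936*z + 4.7396)/(1.2*z^2 + 2.89*z - 1.17)^2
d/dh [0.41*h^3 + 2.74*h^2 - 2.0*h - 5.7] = 1.23*h^2 + 5.48*h - 2.0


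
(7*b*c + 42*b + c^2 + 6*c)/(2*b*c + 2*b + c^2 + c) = (7*b*c + 42*b + c^2 + 6*c)/(2*b*c + 2*b + c^2 + c)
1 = 1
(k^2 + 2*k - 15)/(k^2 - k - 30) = (k - 3)/(k - 6)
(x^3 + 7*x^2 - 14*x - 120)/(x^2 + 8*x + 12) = (x^2 + x - 20)/(x + 2)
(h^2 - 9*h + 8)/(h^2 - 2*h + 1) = (h - 8)/(h - 1)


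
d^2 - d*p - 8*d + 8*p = (d - 8)*(d - p)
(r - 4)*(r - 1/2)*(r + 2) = r^3 - 5*r^2/2 - 7*r + 4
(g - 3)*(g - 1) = g^2 - 4*g + 3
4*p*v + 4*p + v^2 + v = (4*p + v)*(v + 1)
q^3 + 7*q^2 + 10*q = q*(q + 2)*(q + 5)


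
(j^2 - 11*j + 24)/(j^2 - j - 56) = (j - 3)/(j + 7)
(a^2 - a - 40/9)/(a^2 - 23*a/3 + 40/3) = (a + 5/3)/(a - 5)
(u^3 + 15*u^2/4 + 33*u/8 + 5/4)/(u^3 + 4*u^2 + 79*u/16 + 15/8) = 2*(2*u + 1)/(4*u + 3)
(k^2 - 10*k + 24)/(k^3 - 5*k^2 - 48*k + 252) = (k - 4)/(k^2 + k - 42)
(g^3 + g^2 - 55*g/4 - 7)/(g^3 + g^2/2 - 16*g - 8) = (g - 7/2)/(g - 4)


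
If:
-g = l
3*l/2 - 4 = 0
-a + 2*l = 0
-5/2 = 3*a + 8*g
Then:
No Solution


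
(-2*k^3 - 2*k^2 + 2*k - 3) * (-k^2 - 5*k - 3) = 2*k^5 + 12*k^4 + 14*k^3 - k^2 + 9*k + 9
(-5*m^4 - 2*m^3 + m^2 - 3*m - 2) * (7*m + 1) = -35*m^5 - 19*m^4 + 5*m^3 - 20*m^2 - 17*m - 2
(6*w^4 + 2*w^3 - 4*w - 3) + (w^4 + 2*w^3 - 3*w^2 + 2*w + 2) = 7*w^4 + 4*w^3 - 3*w^2 - 2*w - 1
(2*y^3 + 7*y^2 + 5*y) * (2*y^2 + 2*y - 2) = 4*y^5 + 18*y^4 + 20*y^3 - 4*y^2 - 10*y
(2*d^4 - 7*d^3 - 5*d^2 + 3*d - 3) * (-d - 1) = -2*d^5 + 5*d^4 + 12*d^3 + 2*d^2 + 3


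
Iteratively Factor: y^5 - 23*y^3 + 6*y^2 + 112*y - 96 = (y + 4)*(y^4 - 4*y^3 - 7*y^2 + 34*y - 24) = (y - 4)*(y + 4)*(y^3 - 7*y + 6) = (y - 4)*(y + 3)*(y + 4)*(y^2 - 3*y + 2) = (y - 4)*(y - 1)*(y + 3)*(y + 4)*(y - 2)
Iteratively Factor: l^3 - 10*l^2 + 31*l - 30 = (l - 3)*(l^2 - 7*l + 10) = (l - 3)*(l - 2)*(l - 5)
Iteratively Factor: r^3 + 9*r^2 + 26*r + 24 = (r + 3)*(r^2 + 6*r + 8) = (r + 3)*(r + 4)*(r + 2)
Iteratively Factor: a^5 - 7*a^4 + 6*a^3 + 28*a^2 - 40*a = (a - 2)*(a^4 - 5*a^3 - 4*a^2 + 20*a) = (a - 2)^2*(a^3 - 3*a^2 - 10*a) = (a - 2)^2*(a + 2)*(a^2 - 5*a) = a*(a - 2)^2*(a + 2)*(a - 5)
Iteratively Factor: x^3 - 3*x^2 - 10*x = (x + 2)*(x^2 - 5*x) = x*(x + 2)*(x - 5)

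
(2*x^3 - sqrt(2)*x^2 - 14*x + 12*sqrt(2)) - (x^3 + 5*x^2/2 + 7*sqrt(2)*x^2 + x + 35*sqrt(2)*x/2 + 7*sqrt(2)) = x^3 - 8*sqrt(2)*x^2 - 5*x^2/2 - 35*sqrt(2)*x/2 - 15*x + 5*sqrt(2)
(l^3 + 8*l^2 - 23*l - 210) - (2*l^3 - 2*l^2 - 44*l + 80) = -l^3 + 10*l^2 + 21*l - 290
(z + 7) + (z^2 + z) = z^2 + 2*z + 7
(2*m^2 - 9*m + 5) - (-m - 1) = 2*m^2 - 8*m + 6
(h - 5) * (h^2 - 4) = h^3 - 5*h^2 - 4*h + 20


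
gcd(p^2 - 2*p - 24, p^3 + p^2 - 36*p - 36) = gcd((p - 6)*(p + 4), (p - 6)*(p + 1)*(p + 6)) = p - 6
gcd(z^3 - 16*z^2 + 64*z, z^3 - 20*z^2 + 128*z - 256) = z^2 - 16*z + 64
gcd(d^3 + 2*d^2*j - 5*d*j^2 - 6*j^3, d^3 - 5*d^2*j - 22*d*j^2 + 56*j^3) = d - 2*j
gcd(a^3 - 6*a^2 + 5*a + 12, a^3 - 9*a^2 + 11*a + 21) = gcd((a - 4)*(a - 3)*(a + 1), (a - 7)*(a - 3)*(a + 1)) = a^2 - 2*a - 3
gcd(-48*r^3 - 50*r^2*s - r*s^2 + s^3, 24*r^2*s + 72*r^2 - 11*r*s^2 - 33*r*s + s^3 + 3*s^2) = 8*r - s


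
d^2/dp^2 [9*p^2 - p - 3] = 18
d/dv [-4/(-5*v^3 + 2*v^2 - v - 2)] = 4*(-15*v^2 + 4*v - 1)/(5*v^3 - 2*v^2 + v + 2)^2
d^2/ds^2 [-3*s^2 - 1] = -6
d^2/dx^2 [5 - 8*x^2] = -16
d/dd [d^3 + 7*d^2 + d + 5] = 3*d^2 + 14*d + 1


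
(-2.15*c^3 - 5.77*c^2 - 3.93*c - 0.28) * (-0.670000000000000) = 1.4405*c^3 + 3.8659*c^2 + 2.6331*c + 0.1876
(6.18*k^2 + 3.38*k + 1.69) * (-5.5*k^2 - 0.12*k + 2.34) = -33.99*k^4 - 19.3316*k^3 + 4.7606*k^2 + 7.7064*k + 3.9546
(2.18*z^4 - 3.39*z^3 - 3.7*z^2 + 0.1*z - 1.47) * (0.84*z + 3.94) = 1.8312*z^5 + 5.7416*z^4 - 16.4646*z^3 - 14.494*z^2 - 0.8408*z - 5.7918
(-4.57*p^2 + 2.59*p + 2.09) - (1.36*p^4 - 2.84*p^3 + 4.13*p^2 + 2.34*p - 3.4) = -1.36*p^4 + 2.84*p^3 - 8.7*p^2 + 0.25*p + 5.49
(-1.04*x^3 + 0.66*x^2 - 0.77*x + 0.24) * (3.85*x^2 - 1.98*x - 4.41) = -4.004*x^5 + 4.6002*x^4 + 0.3151*x^3 - 0.462*x^2 + 2.9205*x - 1.0584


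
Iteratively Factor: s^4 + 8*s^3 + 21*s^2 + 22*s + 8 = (s + 1)*(s^3 + 7*s^2 + 14*s + 8) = (s + 1)*(s + 4)*(s^2 + 3*s + 2) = (s + 1)*(s + 2)*(s + 4)*(s + 1)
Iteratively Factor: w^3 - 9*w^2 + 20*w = (w - 4)*(w^2 - 5*w) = (w - 5)*(w - 4)*(w)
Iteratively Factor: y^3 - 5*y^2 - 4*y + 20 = (y + 2)*(y^2 - 7*y + 10) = (y - 2)*(y + 2)*(y - 5)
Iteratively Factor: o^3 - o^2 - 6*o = (o - 3)*(o^2 + 2*o) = (o - 3)*(o + 2)*(o)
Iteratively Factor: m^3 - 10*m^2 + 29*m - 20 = (m - 1)*(m^2 - 9*m + 20) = (m - 5)*(m - 1)*(m - 4)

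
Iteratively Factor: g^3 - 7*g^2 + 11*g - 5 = (g - 1)*(g^2 - 6*g + 5) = (g - 5)*(g - 1)*(g - 1)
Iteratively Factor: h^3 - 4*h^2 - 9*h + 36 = (h - 4)*(h^2 - 9) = (h - 4)*(h - 3)*(h + 3)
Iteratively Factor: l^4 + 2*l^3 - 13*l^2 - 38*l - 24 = (l - 4)*(l^3 + 6*l^2 + 11*l + 6) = (l - 4)*(l + 2)*(l^2 + 4*l + 3) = (l - 4)*(l + 2)*(l + 3)*(l + 1)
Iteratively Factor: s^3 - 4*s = (s - 2)*(s^2 + 2*s) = (s - 2)*(s + 2)*(s)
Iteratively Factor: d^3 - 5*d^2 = (d)*(d^2 - 5*d) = d*(d - 5)*(d)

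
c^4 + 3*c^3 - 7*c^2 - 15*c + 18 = (c - 2)*(c - 1)*(c + 3)^2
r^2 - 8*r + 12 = (r - 6)*(r - 2)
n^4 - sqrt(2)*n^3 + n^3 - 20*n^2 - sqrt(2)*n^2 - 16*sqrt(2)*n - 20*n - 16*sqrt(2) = (n + 1)*(n - 4*sqrt(2))*(n + sqrt(2))*(n + 2*sqrt(2))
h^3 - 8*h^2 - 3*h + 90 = (h - 6)*(h - 5)*(h + 3)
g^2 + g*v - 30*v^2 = (g - 5*v)*(g + 6*v)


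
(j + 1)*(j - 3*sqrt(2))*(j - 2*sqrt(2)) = j^3 - 5*sqrt(2)*j^2 + j^2 - 5*sqrt(2)*j + 12*j + 12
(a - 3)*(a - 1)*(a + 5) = a^3 + a^2 - 17*a + 15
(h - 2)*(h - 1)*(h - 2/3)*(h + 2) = h^4 - 5*h^3/3 - 10*h^2/3 + 20*h/3 - 8/3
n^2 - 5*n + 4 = (n - 4)*(n - 1)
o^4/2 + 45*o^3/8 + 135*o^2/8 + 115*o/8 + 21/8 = (o/2 + 1/2)*(o + 1/4)*(o + 3)*(o + 7)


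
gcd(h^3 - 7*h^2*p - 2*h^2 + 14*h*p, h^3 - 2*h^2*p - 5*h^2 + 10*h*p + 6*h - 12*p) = h - 2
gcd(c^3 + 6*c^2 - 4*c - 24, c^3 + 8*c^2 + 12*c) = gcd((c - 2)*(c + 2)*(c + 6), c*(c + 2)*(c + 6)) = c^2 + 8*c + 12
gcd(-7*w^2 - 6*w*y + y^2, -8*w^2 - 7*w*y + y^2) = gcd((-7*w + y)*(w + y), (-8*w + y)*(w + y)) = w + y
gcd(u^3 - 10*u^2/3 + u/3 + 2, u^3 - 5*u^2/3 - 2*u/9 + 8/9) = u^2 - u/3 - 2/3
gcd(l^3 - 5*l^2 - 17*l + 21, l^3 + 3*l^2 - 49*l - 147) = l^2 - 4*l - 21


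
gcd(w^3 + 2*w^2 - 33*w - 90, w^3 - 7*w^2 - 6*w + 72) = w^2 - 3*w - 18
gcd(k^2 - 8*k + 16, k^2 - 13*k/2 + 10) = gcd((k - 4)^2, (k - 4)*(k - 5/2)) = k - 4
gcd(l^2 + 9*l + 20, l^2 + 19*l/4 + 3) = l + 4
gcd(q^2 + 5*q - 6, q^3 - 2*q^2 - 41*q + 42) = q^2 + 5*q - 6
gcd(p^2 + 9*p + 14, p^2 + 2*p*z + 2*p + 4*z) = p + 2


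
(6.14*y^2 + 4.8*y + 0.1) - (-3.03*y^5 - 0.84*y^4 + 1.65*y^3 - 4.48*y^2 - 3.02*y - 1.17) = 3.03*y^5 + 0.84*y^4 - 1.65*y^3 + 10.62*y^2 + 7.82*y + 1.27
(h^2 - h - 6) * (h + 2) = h^3 + h^2 - 8*h - 12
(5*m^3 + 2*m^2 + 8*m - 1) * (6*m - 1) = 30*m^4 + 7*m^3 + 46*m^2 - 14*m + 1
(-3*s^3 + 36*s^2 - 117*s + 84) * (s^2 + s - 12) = -3*s^5 + 33*s^4 - 45*s^3 - 465*s^2 + 1488*s - 1008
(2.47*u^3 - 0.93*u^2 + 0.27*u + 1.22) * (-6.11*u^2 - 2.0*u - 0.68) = -15.0917*u^5 + 0.7423*u^4 - 1.4693*u^3 - 7.3618*u^2 - 2.6236*u - 0.8296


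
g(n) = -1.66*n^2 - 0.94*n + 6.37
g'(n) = -3.32*n - 0.94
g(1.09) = 3.37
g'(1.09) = -4.56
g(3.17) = -13.29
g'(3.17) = -11.46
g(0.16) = 6.18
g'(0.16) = -1.47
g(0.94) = 4.02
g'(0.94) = -4.06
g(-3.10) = -6.67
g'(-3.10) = 9.35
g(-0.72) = 6.19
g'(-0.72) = 1.45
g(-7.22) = -73.38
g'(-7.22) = 23.03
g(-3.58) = -11.54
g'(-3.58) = 10.95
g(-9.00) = -119.63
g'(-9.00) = 28.94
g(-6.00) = -47.75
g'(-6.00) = 18.98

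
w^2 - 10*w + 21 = (w - 7)*(w - 3)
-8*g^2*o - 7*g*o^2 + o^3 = o*(-8*g + o)*(g + o)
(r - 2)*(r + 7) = r^2 + 5*r - 14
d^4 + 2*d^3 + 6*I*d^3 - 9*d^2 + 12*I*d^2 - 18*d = d*(d + 2)*(d + 3*I)^2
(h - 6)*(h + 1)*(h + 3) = h^3 - 2*h^2 - 21*h - 18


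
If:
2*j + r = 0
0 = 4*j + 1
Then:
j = -1/4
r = 1/2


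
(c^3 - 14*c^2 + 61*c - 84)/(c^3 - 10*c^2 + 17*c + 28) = (c - 3)/(c + 1)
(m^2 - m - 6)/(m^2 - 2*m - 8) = (m - 3)/(m - 4)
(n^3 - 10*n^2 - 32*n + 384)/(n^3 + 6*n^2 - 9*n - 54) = (n^2 - 16*n + 64)/(n^2 - 9)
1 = 1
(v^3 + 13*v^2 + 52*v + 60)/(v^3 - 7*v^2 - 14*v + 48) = (v^3 + 13*v^2 + 52*v + 60)/(v^3 - 7*v^2 - 14*v + 48)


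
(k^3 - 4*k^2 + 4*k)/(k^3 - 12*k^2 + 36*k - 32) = k/(k - 8)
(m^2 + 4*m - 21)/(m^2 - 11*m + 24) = (m + 7)/(m - 8)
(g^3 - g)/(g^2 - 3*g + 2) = g*(g + 1)/(g - 2)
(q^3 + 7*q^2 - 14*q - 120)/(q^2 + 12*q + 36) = (q^2 + q - 20)/(q + 6)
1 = 1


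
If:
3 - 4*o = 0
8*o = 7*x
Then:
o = 3/4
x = 6/7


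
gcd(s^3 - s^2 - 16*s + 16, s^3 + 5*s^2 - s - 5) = s - 1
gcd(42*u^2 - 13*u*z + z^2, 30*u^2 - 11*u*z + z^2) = -6*u + z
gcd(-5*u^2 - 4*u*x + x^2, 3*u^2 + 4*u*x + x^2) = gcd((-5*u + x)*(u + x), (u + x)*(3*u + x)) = u + x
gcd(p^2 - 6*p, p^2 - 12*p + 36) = p - 6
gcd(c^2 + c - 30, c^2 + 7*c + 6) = c + 6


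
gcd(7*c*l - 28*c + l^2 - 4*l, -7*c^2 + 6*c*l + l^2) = 7*c + l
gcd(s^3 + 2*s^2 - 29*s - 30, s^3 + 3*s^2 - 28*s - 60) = s^2 + s - 30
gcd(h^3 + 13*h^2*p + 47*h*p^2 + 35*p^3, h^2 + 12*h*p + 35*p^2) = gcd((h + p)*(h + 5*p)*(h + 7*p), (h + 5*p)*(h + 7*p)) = h^2 + 12*h*p + 35*p^2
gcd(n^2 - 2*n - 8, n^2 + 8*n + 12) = n + 2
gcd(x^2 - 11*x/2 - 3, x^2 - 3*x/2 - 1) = x + 1/2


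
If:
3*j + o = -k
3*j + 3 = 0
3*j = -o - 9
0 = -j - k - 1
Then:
No Solution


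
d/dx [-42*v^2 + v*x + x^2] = v + 2*x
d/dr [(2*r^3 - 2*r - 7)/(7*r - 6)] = (28*r^3 - 36*r^2 + 61)/(49*r^2 - 84*r + 36)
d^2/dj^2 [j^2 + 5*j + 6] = 2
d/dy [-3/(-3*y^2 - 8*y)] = 6*(-3*y - 4)/(y^2*(3*y + 8)^2)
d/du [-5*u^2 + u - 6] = 1 - 10*u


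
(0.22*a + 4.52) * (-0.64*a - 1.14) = -0.1408*a^2 - 3.1436*a - 5.1528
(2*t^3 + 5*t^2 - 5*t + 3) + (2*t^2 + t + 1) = 2*t^3 + 7*t^2 - 4*t + 4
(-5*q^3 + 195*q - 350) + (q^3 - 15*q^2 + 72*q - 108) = -4*q^3 - 15*q^2 + 267*q - 458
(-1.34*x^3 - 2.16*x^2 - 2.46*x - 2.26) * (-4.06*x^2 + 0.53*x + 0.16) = 5.4404*x^5 + 8.0594*x^4 + 8.6284*x^3 + 7.5262*x^2 - 1.5914*x - 0.3616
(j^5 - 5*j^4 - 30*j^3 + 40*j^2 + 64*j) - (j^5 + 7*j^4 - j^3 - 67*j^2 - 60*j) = -12*j^4 - 29*j^3 + 107*j^2 + 124*j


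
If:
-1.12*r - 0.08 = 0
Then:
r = -0.07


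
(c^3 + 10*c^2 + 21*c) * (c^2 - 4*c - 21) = c^5 + 6*c^4 - 40*c^3 - 294*c^2 - 441*c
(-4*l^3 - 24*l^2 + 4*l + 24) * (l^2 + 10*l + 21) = -4*l^5 - 64*l^4 - 320*l^3 - 440*l^2 + 324*l + 504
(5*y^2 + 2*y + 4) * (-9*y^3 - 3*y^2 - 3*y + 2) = -45*y^5 - 33*y^4 - 57*y^3 - 8*y^2 - 8*y + 8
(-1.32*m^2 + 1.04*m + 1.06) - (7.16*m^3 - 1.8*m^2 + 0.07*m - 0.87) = -7.16*m^3 + 0.48*m^2 + 0.97*m + 1.93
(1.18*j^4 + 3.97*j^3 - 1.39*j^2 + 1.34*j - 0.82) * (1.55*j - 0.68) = 1.829*j^5 + 5.3511*j^4 - 4.8541*j^3 + 3.0222*j^2 - 2.1822*j + 0.5576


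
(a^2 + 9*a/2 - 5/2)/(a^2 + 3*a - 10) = (a - 1/2)/(a - 2)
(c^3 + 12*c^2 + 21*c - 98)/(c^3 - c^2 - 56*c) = (c^2 + 5*c - 14)/(c*(c - 8))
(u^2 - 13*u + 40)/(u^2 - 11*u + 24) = (u - 5)/(u - 3)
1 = 1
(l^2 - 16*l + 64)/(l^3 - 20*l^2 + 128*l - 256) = 1/(l - 4)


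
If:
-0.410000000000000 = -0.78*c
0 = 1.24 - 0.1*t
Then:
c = 0.53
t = 12.40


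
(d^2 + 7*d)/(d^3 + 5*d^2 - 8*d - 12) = d*(d + 7)/(d^3 + 5*d^2 - 8*d - 12)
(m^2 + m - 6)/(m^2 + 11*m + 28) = (m^2 + m - 6)/(m^2 + 11*m + 28)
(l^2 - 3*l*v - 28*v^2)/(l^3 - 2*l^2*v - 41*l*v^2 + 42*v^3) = (-l - 4*v)/(-l^2 - 5*l*v + 6*v^2)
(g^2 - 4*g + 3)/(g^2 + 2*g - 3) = (g - 3)/(g + 3)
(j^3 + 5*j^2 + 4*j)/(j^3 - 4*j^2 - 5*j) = (j + 4)/(j - 5)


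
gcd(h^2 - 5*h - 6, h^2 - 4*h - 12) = h - 6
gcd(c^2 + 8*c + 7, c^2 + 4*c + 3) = c + 1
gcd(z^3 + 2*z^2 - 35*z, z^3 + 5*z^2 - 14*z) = z^2 + 7*z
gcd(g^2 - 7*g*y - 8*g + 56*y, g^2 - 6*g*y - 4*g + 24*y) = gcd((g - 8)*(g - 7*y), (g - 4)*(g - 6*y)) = 1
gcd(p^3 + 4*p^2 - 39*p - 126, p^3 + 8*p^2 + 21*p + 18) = p + 3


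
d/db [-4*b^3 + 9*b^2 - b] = -12*b^2 + 18*b - 1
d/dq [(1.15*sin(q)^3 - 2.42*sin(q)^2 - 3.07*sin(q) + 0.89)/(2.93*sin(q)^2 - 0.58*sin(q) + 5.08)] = (3.3695*sin(q)^4 - 1.334*sin(q)^3 + 27.9247*sin(q)^2 - 29.8026*sin(q) - 15.0794)*cos(q)/(8.5849*sin(q)^4 - 3.3988*sin(q)^3 + 30.1052*sin(q)^2 - 5.8928*sin(q) + 25.8064)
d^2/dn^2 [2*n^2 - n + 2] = 4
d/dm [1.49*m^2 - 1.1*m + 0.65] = 2.98*m - 1.1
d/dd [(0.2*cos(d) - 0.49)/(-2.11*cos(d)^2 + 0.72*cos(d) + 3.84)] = (-0.422*cos(d)^2 + 2.0678*cos(d) - 1.1208)*sin(d)/(4.4521*cos(d)^4 - 3.0384*cos(d)^3 - 15.6864*cos(d)^2 + 5.5296*cos(d) + 14.7456)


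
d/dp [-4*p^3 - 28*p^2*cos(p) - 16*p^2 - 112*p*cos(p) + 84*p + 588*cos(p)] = 28*p^2*sin(p) - 12*p^2 + 112*p*sin(p) - 56*p*cos(p) - 32*p - 588*sin(p) - 112*cos(p) + 84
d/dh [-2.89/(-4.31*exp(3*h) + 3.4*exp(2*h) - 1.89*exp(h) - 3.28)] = (-37.3677*exp(2*h) + 19.652*exp(h) - 5.4621)*exp(h)/(4.31*exp(3*h) - 3.4*exp(2*h) + 1.89*exp(h) + 3.28)^2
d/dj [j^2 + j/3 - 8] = 2*j + 1/3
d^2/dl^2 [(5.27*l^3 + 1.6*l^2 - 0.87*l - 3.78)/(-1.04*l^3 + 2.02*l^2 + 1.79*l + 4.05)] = (-25.603552*l^6 - 53.21784*l^5 - 246.14304*l^4 - 147.039018*l^3 - 56.395926*l^2 - 383.817366*l - 102.727494)/(1.124864*l^9 - 6.554496*l^8 + 6.922656*l^7 + 1.178744*l^6 + 39.134484*l^5 - 23.756826*l^4 - 42.423479*l^3 - 138.328965*l^2 - 88.081425*l - 66.430125)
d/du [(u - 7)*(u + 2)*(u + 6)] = 3*u^2 + 2*u - 44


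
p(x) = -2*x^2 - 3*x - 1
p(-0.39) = -0.13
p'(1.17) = -7.68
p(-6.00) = -55.00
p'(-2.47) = 6.88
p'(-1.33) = 2.32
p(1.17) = -7.25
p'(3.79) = -18.16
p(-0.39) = -0.13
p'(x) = -4*x - 3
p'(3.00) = -15.00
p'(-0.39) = -1.44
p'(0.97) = -6.88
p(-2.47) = -5.79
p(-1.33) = -0.55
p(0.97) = -5.79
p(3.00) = -28.00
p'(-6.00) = 21.00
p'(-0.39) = -1.44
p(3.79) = -41.10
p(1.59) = -10.83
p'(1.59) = -9.36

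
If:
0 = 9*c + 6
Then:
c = -2/3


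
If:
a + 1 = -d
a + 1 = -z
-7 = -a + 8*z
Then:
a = -1/9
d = -8/9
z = -8/9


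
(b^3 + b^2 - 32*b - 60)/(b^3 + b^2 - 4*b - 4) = (b^2 - b - 30)/(b^2 - b - 2)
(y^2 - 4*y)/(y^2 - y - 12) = y/(y + 3)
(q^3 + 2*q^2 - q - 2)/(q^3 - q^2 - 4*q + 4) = (q + 1)/(q - 2)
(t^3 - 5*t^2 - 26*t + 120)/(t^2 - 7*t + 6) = (t^2 + t - 20)/(t - 1)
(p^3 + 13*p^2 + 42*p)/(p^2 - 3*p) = (p^2 + 13*p + 42)/(p - 3)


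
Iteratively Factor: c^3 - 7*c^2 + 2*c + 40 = (c + 2)*(c^2 - 9*c + 20) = (c - 5)*(c + 2)*(c - 4)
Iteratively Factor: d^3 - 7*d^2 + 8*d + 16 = (d - 4)*(d^2 - 3*d - 4) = (d - 4)*(d + 1)*(d - 4)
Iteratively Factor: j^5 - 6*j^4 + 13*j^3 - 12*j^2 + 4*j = (j - 1)*(j^4 - 5*j^3 + 8*j^2 - 4*j) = j*(j - 1)*(j^3 - 5*j^2 + 8*j - 4) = j*(j - 1)^2*(j^2 - 4*j + 4) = j*(j - 2)*(j - 1)^2*(j - 2)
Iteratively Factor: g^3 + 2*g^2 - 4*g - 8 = (g + 2)*(g^2 - 4) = (g + 2)^2*(g - 2)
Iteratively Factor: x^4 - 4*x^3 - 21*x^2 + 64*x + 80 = (x + 1)*(x^3 - 5*x^2 - 16*x + 80) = (x - 4)*(x + 1)*(x^2 - x - 20) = (x - 4)*(x + 1)*(x + 4)*(x - 5)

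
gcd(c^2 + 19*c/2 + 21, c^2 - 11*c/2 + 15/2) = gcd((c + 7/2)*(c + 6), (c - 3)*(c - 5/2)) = 1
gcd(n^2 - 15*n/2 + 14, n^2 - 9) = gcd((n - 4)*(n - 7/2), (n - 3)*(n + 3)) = 1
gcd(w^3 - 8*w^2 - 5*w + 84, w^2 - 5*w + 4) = w - 4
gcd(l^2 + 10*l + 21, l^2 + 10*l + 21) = l^2 + 10*l + 21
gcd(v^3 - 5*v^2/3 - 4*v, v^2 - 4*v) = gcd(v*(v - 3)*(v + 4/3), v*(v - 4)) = v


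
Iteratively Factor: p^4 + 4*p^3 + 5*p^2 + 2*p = (p)*(p^3 + 4*p^2 + 5*p + 2) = p*(p + 1)*(p^2 + 3*p + 2) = p*(p + 1)*(p + 2)*(p + 1)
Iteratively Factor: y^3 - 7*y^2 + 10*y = (y)*(y^2 - 7*y + 10) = y*(y - 2)*(y - 5)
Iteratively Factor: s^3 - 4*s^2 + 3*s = (s)*(s^2 - 4*s + 3) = s*(s - 1)*(s - 3)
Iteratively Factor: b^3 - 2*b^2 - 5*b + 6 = (b - 3)*(b^2 + b - 2) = (b - 3)*(b - 1)*(b + 2)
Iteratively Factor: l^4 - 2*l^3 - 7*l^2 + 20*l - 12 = (l - 1)*(l^3 - l^2 - 8*l + 12) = (l - 2)*(l - 1)*(l^2 + l - 6) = (l - 2)^2*(l - 1)*(l + 3)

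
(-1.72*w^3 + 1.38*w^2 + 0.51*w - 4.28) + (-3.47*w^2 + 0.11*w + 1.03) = -1.72*w^3 - 2.09*w^2 + 0.62*w - 3.25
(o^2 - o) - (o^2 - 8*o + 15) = 7*o - 15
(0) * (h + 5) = 0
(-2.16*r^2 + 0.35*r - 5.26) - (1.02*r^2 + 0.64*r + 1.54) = -3.18*r^2 - 0.29*r - 6.8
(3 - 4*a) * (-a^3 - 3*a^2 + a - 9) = 4*a^4 + 9*a^3 - 13*a^2 + 39*a - 27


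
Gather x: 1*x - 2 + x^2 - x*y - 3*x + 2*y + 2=x^2 + x*(-y - 2) + 2*y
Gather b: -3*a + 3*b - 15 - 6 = -3*a + 3*b - 21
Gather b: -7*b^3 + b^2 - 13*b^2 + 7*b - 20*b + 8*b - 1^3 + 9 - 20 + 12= -7*b^3 - 12*b^2 - 5*b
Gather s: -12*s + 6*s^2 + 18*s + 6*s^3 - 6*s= 6*s^3 + 6*s^2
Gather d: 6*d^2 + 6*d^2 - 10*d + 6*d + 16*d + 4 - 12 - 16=12*d^2 + 12*d - 24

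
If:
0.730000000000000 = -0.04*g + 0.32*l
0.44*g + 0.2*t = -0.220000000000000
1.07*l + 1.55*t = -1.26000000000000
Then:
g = 0.61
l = 2.36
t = -2.44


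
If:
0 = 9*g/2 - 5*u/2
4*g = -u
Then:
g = 0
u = 0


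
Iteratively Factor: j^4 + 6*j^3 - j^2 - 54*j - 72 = (j + 2)*(j^3 + 4*j^2 - 9*j - 36) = (j + 2)*(j + 3)*(j^2 + j - 12) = (j + 2)*(j + 3)*(j + 4)*(j - 3)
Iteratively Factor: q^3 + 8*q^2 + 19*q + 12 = (q + 4)*(q^2 + 4*q + 3) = (q + 1)*(q + 4)*(q + 3)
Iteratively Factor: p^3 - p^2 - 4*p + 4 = (p + 2)*(p^2 - 3*p + 2) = (p - 1)*(p + 2)*(p - 2)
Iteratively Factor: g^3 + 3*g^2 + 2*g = (g)*(g^2 + 3*g + 2) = g*(g + 2)*(g + 1)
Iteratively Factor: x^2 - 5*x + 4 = (x - 1)*(x - 4)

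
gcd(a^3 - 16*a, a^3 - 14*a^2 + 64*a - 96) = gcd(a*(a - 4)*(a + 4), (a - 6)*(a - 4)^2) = a - 4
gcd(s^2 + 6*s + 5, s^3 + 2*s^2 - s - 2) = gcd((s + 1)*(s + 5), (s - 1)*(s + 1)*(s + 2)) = s + 1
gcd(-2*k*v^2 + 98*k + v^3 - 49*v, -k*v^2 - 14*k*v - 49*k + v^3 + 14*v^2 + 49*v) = v + 7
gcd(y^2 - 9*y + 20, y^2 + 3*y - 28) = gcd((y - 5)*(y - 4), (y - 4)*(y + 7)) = y - 4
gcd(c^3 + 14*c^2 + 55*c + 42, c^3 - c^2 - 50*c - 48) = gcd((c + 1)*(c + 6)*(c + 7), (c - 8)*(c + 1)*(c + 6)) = c^2 + 7*c + 6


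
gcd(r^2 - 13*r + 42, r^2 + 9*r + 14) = 1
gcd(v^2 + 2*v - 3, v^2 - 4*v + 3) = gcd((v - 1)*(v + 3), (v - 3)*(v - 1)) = v - 1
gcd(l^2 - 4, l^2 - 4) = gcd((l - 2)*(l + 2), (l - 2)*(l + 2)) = l^2 - 4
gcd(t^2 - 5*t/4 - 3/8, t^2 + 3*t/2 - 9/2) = t - 3/2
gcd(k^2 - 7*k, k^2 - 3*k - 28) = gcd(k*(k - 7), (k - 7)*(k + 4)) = k - 7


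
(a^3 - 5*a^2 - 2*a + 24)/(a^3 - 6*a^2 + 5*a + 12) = (a + 2)/(a + 1)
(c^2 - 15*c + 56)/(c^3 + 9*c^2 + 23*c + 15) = (c^2 - 15*c + 56)/(c^3 + 9*c^2 + 23*c + 15)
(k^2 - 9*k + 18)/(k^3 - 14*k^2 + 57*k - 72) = (k - 6)/(k^2 - 11*k + 24)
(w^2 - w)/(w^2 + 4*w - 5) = w/(w + 5)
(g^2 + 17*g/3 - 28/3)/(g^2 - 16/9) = 3*(g + 7)/(3*g + 4)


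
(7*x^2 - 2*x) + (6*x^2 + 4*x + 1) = 13*x^2 + 2*x + 1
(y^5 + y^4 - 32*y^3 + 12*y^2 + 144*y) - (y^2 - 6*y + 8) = y^5 + y^4 - 32*y^3 + 11*y^2 + 150*y - 8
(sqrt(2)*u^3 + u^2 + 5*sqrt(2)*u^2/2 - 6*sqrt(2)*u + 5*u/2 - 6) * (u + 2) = sqrt(2)*u^4 + u^3 + 9*sqrt(2)*u^3/2 - sqrt(2)*u^2 + 9*u^2/2 - 12*sqrt(2)*u - u - 12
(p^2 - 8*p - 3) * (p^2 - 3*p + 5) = p^4 - 11*p^3 + 26*p^2 - 31*p - 15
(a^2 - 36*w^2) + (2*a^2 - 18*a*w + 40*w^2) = 3*a^2 - 18*a*w + 4*w^2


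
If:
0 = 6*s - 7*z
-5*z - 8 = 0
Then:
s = -28/15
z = -8/5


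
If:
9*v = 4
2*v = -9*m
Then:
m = -8/81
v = 4/9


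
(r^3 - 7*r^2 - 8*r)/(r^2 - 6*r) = (r^2 - 7*r - 8)/(r - 6)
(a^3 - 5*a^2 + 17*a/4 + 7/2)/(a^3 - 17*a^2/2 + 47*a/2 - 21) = (a + 1/2)/(a - 3)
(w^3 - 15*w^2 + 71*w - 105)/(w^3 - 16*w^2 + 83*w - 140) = (w - 3)/(w - 4)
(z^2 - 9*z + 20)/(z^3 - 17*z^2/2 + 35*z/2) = 2*(z - 4)/(z*(2*z - 7))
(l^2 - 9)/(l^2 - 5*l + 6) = (l + 3)/(l - 2)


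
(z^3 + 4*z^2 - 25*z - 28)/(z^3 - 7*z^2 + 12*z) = (z^2 + 8*z + 7)/(z*(z - 3))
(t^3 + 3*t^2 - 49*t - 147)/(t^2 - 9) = (t^2 - 49)/(t - 3)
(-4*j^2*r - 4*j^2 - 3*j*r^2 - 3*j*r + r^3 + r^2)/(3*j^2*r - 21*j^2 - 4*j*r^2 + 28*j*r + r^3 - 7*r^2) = (-4*j^2*r - 4*j^2 - 3*j*r^2 - 3*j*r + r^3 + r^2)/(3*j^2*r - 21*j^2 - 4*j*r^2 + 28*j*r + r^3 - 7*r^2)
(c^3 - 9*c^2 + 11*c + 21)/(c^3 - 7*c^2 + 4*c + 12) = (c^2 - 10*c + 21)/(c^2 - 8*c + 12)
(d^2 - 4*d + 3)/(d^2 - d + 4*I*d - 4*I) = (d - 3)/(d + 4*I)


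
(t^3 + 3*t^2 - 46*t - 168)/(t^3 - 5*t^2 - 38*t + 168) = (t + 4)/(t - 4)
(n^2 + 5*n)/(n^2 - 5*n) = (n + 5)/(n - 5)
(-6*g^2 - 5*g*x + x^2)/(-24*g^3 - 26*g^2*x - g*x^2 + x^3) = 1/(4*g + x)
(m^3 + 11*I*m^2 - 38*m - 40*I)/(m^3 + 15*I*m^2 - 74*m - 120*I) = (m + 2*I)/(m + 6*I)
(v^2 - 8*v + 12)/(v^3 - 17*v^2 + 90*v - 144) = (v - 2)/(v^2 - 11*v + 24)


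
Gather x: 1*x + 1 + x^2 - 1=x^2 + x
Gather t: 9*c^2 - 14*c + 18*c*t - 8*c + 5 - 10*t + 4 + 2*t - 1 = 9*c^2 - 22*c + t*(18*c - 8) + 8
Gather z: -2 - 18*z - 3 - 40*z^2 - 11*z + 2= -40*z^2 - 29*z - 3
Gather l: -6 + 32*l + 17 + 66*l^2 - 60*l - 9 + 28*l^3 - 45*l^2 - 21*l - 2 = 28*l^3 + 21*l^2 - 49*l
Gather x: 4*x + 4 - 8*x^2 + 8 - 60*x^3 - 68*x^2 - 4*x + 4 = -60*x^3 - 76*x^2 + 16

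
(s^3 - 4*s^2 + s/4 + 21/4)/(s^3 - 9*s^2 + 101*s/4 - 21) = (s + 1)/(s - 4)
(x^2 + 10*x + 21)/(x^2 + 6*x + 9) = (x + 7)/(x + 3)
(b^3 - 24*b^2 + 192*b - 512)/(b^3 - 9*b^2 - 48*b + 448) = (b - 8)/(b + 7)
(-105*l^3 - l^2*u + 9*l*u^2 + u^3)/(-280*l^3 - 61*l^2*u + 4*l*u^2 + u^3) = (-3*l + u)/(-8*l + u)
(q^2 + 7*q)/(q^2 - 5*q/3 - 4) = 3*q*(q + 7)/(3*q^2 - 5*q - 12)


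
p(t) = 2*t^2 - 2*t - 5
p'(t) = 4*t - 2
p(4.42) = 25.23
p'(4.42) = 15.68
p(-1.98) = 6.80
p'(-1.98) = -9.92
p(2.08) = -0.51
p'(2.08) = 6.32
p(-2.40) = 11.32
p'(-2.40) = -11.60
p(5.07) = 36.27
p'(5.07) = 18.28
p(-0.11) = -4.76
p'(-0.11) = -2.44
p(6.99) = 78.74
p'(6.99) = 25.96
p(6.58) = 68.43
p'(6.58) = 24.32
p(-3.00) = 19.00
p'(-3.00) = -14.00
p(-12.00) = 307.00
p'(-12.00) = -50.00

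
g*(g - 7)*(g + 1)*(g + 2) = g^4 - 4*g^3 - 19*g^2 - 14*g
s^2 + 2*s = s*(s + 2)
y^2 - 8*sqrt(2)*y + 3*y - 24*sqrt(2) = (y + 3)*(y - 8*sqrt(2))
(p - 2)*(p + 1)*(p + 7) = p^3 + 6*p^2 - 9*p - 14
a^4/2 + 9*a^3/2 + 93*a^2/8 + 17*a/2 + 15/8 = (a/2 + 1/4)*(a + 1/2)*(a + 3)*(a + 5)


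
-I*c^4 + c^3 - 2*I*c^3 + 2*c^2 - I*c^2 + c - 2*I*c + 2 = (c + 2)*(c - I)*(c + I)*(-I*c + 1)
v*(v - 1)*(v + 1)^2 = v^4 + v^3 - v^2 - v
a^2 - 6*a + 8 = (a - 4)*(a - 2)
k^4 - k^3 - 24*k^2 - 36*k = k*(k - 6)*(k + 2)*(k + 3)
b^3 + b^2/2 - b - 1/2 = (b - 1)*(b + 1/2)*(b + 1)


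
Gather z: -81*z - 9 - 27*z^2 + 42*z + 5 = -27*z^2 - 39*z - 4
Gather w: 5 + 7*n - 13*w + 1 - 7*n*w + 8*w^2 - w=7*n + 8*w^2 + w*(-7*n - 14) + 6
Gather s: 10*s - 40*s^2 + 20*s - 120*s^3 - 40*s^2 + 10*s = -120*s^3 - 80*s^2 + 40*s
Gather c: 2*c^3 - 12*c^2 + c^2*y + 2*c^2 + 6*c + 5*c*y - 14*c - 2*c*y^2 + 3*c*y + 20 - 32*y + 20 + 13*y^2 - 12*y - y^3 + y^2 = 2*c^3 + c^2*(y - 10) + c*(-2*y^2 + 8*y - 8) - y^3 + 14*y^2 - 44*y + 40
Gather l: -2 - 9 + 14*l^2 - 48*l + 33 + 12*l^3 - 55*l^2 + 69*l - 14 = 12*l^3 - 41*l^2 + 21*l + 8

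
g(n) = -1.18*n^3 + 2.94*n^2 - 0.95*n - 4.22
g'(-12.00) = -581.27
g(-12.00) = 2469.58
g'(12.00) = -440.15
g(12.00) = -1631.30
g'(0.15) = -0.15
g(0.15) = -4.30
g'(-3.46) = -63.67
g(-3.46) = 83.14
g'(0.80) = 1.49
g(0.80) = -3.70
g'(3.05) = -15.95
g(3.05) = -13.25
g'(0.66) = 1.39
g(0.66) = -3.91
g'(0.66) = 1.39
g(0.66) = -3.91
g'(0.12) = -0.30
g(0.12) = -4.29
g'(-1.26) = -13.98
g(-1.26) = 4.00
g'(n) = -3.54*n^2 + 5.88*n - 0.95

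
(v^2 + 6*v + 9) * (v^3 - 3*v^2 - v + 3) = v^5 + 3*v^4 - 10*v^3 - 30*v^2 + 9*v + 27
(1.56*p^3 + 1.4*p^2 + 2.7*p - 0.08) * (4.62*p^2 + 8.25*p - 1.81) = 7.2072*p^5 + 19.338*p^4 + 21.2004*p^3 + 19.3714*p^2 - 5.547*p + 0.1448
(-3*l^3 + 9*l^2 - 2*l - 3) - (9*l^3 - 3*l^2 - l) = -12*l^3 + 12*l^2 - l - 3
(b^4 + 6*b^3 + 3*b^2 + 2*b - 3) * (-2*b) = -2*b^5 - 12*b^4 - 6*b^3 - 4*b^2 + 6*b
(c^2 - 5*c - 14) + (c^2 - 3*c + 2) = 2*c^2 - 8*c - 12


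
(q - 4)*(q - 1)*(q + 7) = q^3 + 2*q^2 - 31*q + 28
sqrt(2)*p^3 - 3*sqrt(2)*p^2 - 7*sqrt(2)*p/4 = p*(p - 7/2)*(sqrt(2)*p + sqrt(2)/2)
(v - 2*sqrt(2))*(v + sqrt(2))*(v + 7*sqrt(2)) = v^3 + 6*sqrt(2)*v^2 - 18*v - 28*sqrt(2)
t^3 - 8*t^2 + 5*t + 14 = (t - 7)*(t - 2)*(t + 1)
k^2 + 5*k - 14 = (k - 2)*(k + 7)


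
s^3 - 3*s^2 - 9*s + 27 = (s - 3)^2*(s + 3)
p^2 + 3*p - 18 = (p - 3)*(p + 6)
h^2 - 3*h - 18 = (h - 6)*(h + 3)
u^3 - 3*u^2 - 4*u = u*(u - 4)*(u + 1)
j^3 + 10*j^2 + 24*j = j*(j + 4)*(j + 6)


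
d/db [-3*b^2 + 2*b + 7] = 2 - 6*b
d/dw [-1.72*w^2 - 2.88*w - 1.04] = -3.44*w - 2.88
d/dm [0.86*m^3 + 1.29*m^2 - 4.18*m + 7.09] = 2.58*m^2 + 2.58*m - 4.18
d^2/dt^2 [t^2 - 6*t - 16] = 2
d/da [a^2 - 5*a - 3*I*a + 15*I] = 2*a - 5 - 3*I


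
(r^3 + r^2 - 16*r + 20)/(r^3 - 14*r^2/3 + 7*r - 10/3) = 3*(r^2 + 3*r - 10)/(3*r^2 - 8*r + 5)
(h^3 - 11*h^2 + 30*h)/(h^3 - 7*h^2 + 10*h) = (h - 6)/(h - 2)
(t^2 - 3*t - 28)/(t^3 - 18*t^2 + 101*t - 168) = (t + 4)/(t^2 - 11*t + 24)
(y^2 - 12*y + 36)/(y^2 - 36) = (y - 6)/(y + 6)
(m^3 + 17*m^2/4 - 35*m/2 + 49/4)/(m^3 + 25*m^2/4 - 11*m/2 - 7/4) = (4*m - 7)/(4*m + 1)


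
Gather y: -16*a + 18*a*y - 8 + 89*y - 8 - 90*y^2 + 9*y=-16*a - 90*y^2 + y*(18*a + 98) - 16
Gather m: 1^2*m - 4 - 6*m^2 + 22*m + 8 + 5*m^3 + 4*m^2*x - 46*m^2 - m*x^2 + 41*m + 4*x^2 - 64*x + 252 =5*m^3 + m^2*(4*x - 52) + m*(64 - x^2) + 4*x^2 - 64*x + 256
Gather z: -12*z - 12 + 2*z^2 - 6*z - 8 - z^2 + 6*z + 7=z^2 - 12*z - 13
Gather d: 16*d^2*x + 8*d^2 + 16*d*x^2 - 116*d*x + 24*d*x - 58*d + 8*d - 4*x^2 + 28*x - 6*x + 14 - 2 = d^2*(16*x + 8) + d*(16*x^2 - 92*x - 50) - 4*x^2 + 22*x + 12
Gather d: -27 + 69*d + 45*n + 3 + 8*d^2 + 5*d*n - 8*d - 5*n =8*d^2 + d*(5*n + 61) + 40*n - 24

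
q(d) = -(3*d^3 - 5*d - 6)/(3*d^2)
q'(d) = -(9*d^2 - 5)/(3*d^2) + 2*(3*d^3 - 5*d - 6)/(3*d^3)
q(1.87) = -0.41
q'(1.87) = -2.09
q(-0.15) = 77.93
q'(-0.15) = 1110.11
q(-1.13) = 1.22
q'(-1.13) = 0.47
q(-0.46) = 6.29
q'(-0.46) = 32.22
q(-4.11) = 3.82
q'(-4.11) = -1.04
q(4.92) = -4.50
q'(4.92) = -1.10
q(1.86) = -0.39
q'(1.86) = -2.10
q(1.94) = -0.55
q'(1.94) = -1.99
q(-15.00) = 14.90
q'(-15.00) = -1.01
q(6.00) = -5.67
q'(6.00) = -1.06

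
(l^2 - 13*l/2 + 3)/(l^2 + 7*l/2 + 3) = (2*l^2 - 13*l + 6)/(2*l^2 + 7*l + 6)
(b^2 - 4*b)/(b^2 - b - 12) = b/(b + 3)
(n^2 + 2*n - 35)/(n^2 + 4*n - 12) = (n^2 + 2*n - 35)/(n^2 + 4*n - 12)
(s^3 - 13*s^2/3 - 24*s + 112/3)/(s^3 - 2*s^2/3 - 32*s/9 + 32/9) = 3*(s^2 - 3*s - 28)/(3*s^2 + 2*s - 8)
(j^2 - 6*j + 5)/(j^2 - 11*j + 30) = (j - 1)/(j - 6)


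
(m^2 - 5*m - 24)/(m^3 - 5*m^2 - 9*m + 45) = (m - 8)/(m^2 - 8*m + 15)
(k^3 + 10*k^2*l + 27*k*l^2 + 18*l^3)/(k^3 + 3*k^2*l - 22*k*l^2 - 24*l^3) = (k + 3*l)/(k - 4*l)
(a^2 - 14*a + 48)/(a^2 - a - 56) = (a - 6)/(a + 7)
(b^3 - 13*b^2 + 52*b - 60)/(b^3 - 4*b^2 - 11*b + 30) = (b - 6)/(b + 3)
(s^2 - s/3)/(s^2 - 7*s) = (s - 1/3)/(s - 7)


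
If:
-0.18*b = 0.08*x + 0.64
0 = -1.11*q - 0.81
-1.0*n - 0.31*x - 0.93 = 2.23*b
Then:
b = -0.444444444444444*x - 3.55555555555556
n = 0.681111111111111*x + 6.99888888888889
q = -0.73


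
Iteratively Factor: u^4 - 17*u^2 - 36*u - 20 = (u + 2)*(u^3 - 2*u^2 - 13*u - 10) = (u + 1)*(u + 2)*(u^2 - 3*u - 10) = (u + 1)*(u + 2)^2*(u - 5)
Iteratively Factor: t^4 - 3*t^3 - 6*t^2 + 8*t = (t)*(t^3 - 3*t^2 - 6*t + 8) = t*(t - 4)*(t^2 + t - 2) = t*(t - 4)*(t - 1)*(t + 2)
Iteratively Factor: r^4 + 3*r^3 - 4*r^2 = (r)*(r^3 + 3*r^2 - 4*r) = r*(r - 1)*(r^2 + 4*r) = r^2*(r - 1)*(r + 4)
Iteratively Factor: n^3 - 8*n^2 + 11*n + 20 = (n - 5)*(n^2 - 3*n - 4) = (n - 5)*(n - 4)*(n + 1)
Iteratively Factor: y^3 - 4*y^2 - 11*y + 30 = (y + 3)*(y^2 - 7*y + 10) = (y - 2)*(y + 3)*(y - 5)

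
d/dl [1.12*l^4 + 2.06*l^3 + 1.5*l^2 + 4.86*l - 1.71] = 4.48*l^3 + 6.18*l^2 + 3.0*l + 4.86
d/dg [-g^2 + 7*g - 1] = 7 - 2*g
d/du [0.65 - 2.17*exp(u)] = -2.17*exp(u)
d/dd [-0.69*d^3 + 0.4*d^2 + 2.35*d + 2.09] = -2.07*d^2 + 0.8*d + 2.35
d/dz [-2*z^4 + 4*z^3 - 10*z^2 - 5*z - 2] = -8*z^3 + 12*z^2 - 20*z - 5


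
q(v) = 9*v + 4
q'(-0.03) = 9.00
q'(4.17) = 9.00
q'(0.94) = 9.00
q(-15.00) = -131.00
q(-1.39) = -8.51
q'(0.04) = 9.00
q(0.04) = 4.36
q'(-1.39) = 9.00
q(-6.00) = -50.00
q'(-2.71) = 9.00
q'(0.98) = 9.00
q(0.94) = 12.46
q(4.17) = 41.53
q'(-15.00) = 9.00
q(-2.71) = -20.39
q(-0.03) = 3.73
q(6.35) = 61.15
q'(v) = 9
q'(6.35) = 9.00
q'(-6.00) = 9.00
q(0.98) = 12.82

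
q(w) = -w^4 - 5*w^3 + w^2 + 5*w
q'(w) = -4*w^3 - 15*w^2 + 2*w + 5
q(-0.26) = -1.15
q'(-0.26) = 3.54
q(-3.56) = 59.84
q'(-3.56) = -11.75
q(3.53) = -345.10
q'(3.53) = -350.80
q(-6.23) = -289.76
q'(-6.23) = 377.56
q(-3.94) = 60.66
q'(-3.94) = 8.92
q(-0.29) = -1.25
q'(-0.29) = 3.26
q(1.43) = -9.61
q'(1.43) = -34.51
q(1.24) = -4.16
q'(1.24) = -23.21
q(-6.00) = -210.00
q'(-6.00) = 317.00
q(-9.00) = -2880.00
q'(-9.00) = 1688.00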